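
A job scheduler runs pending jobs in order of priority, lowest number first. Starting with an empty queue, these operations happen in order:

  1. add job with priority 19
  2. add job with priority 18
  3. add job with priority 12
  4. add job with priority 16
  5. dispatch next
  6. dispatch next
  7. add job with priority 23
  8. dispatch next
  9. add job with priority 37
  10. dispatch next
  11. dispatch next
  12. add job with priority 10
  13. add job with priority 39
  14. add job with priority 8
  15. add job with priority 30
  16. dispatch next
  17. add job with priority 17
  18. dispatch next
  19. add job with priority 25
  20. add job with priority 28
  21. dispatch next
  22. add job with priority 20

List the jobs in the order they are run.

12 → 16 → 18 → 19 → 23 → 8 → 10 → 17

insert 19 → {19}
insert 18 → {18, 19}
insert 12 → {12, 18, 19}
insert 16 → {12, 16, 18, 19}
dispatch next → 12; now {16, 18, 19}
dispatch next → 16; now {18, 19}
insert 23 → {18, 19, 23}
dispatch next → 18; now {19, 23}
insert 37 → {19, 23, 37}
dispatch next → 19; now {23, 37}
dispatch next → 23; now {37}
insert 10 → {10, 37}
insert 39 → {10, 37, 39}
insert 8 → {8, 10, 37, 39}
insert 30 → {8, 10, 30, 37, 39}
dispatch next → 8; now {10, 30, 37, 39}
insert 17 → {10, 17, 30, 37, 39}
dispatch next → 10; now {17, 30, 37, 39}
insert 25 → {17, 25, 30, 37, 39}
insert 28 → {17, 25, 28, 30, 37, 39}
dispatch next → 17; now {25, 28, 30, 37, 39}
insert 20 → {20, 25, 28, 30, 37, 39}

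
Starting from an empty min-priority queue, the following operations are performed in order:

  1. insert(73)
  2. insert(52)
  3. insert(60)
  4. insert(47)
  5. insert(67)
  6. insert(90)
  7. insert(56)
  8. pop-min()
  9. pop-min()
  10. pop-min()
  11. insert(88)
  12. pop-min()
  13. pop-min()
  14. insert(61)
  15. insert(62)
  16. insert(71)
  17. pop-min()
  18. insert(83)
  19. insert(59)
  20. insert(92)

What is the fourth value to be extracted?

60

insert 73 → {73}
insert 52 → {52, 73}
insert 60 → {52, 60, 73}
insert 47 → {47, 52, 60, 73}
insert 67 → {47, 52, 60, 67, 73}
insert 90 → {47, 52, 60, 67, 73, 90}
insert 56 → {47, 52, 56, 60, 67, 73, 90}
pop-min → 47; now {52, 56, 60, 67, 73, 90}
pop-min → 52; now {56, 60, 67, 73, 90}
pop-min → 56; now {60, 67, 73, 90}
insert 88 → {60, 67, 73, 88, 90}
pop-min → 60; now {67, 73, 88, 90}
pop-min → 67; now {73, 88, 90}
insert 61 → {61, 73, 88, 90}
insert 62 → {61, 62, 73, 88, 90}
insert 71 → {61, 62, 71, 73, 88, 90}
pop-min → 61; now {62, 71, 73, 88, 90}
insert 83 → {62, 71, 73, 83, 88, 90}
insert 59 → {59, 62, 71, 73, 83, 88, 90}
insert 92 → {59, 62, 71, 73, 83, 88, 90, 92}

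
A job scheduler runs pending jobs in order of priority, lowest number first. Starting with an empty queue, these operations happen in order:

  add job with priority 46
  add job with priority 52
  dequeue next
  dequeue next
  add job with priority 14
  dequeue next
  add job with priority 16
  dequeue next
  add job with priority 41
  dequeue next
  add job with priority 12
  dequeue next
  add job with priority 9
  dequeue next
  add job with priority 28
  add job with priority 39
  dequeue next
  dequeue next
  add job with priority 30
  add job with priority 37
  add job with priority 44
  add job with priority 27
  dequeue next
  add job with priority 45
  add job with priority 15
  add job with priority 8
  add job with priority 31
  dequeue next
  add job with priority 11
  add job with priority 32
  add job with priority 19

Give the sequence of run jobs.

46 → 52 → 14 → 16 → 41 → 12 → 9 → 28 → 39 → 27 → 8

insert 46 → {46}
insert 52 → {46, 52}
dequeue next → 46; now {52}
dequeue next → 52; now {}
insert 14 → {14}
dequeue next → 14; now {}
insert 16 → {16}
dequeue next → 16; now {}
insert 41 → {41}
dequeue next → 41; now {}
insert 12 → {12}
dequeue next → 12; now {}
insert 9 → {9}
dequeue next → 9; now {}
insert 28 → {28}
insert 39 → {28, 39}
dequeue next → 28; now {39}
dequeue next → 39; now {}
insert 30 → {30}
insert 37 → {30, 37}
insert 44 → {30, 37, 44}
insert 27 → {27, 30, 37, 44}
dequeue next → 27; now {30, 37, 44}
insert 45 → {30, 37, 44, 45}
insert 15 → {15, 30, 37, 44, 45}
insert 8 → {8, 15, 30, 37, 44, 45}
insert 31 → {8, 15, 30, 31, 37, 44, 45}
dequeue next → 8; now {15, 30, 31, 37, 44, 45}
insert 11 → {11, 15, 30, 31, 37, 44, 45}
insert 32 → {11, 15, 30, 31, 32, 37, 44, 45}
insert 19 → {11, 15, 19, 30, 31, 32, 37, 44, 45}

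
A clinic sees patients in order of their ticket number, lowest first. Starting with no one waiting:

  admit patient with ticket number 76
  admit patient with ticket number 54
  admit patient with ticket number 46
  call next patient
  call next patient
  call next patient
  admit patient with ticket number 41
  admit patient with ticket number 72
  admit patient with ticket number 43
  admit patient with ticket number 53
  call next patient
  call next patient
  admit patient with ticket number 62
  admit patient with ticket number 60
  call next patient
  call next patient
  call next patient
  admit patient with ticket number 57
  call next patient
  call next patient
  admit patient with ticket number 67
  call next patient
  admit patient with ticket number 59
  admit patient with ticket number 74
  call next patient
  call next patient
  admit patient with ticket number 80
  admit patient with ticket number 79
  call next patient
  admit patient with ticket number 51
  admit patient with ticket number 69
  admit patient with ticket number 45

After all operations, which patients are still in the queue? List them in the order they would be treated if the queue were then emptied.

[45, 51, 69, 80]

insert 76 → {76}
insert 54 → {54, 76}
insert 46 → {46, 54, 76}
call next patient → 46; now {54, 76}
call next patient → 54; now {76}
call next patient → 76; now {}
insert 41 → {41}
insert 72 → {41, 72}
insert 43 → {41, 43, 72}
insert 53 → {41, 43, 53, 72}
call next patient → 41; now {43, 53, 72}
call next patient → 43; now {53, 72}
insert 62 → {53, 62, 72}
insert 60 → {53, 60, 62, 72}
call next patient → 53; now {60, 62, 72}
call next patient → 60; now {62, 72}
call next patient → 62; now {72}
insert 57 → {57, 72}
call next patient → 57; now {72}
call next patient → 72; now {}
insert 67 → {67}
call next patient → 67; now {}
insert 59 → {59}
insert 74 → {59, 74}
call next patient → 59; now {74}
call next patient → 74; now {}
insert 80 → {80}
insert 79 → {79, 80}
call next patient → 79; now {80}
insert 51 → {51, 80}
insert 69 → {51, 69, 80}
insert 45 → {45, 51, 69, 80}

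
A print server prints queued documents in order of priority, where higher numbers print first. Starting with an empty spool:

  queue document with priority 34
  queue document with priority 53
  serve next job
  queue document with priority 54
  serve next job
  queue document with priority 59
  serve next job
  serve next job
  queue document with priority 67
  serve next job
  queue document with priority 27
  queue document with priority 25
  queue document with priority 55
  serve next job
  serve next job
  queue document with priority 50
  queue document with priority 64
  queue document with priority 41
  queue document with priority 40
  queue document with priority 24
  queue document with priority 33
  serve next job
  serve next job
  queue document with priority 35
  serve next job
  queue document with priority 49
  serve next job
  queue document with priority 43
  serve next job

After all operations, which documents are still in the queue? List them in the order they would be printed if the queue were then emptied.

40 → 35 → 33 → 25 → 24

insert 34 → {34}
insert 53 → {53, 34}
serve next job → 53; now {34}
insert 54 → {54, 34}
serve next job → 54; now {34}
insert 59 → {59, 34}
serve next job → 59; now {34}
serve next job → 34; now {}
insert 67 → {67}
serve next job → 67; now {}
insert 27 → {27}
insert 25 → {27, 25}
insert 55 → {55, 27, 25}
serve next job → 55; now {27, 25}
serve next job → 27; now {25}
insert 50 → {50, 25}
insert 64 → {64, 50, 25}
insert 41 → {64, 50, 41, 25}
insert 40 → {64, 50, 41, 40, 25}
insert 24 → {64, 50, 41, 40, 25, 24}
insert 33 → {64, 50, 41, 40, 33, 25, 24}
serve next job → 64; now {50, 41, 40, 33, 25, 24}
serve next job → 50; now {41, 40, 33, 25, 24}
insert 35 → {41, 40, 35, 33, 25, 24}
serve next job → 41; now {40, 35, 33, 25, 24}
insert 49 → {49, 40, 35, 33, 25, 24}
serve next job → 49; now {40, 35, 33, 25, 24}
insert 43 → {43, 40, 35, 33, 25, 24}
serve next job → 43; now {40, 35, 33, 25, 24}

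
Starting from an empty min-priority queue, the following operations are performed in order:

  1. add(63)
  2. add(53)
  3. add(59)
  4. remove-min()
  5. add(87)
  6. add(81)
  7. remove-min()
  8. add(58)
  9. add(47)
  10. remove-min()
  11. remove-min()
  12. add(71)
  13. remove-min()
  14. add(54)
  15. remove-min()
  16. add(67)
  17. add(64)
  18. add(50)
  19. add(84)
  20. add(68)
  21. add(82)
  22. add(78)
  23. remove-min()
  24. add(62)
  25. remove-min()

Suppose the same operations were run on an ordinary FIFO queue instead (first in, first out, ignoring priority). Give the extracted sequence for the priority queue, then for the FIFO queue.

insert 63 → {63}
insert 53 → {53, 63}
insert 59 → {53, 59, 63}
remove-min → 53; now {59, 63}
insert 87 → {59, 63, 87}
insert 81 → {59, 63, 81, 87}
remove-min → 59; now {63, 81, 87}
insert 58 → {58, 63, 81, 87}
insert 47 → {47, 58, 63, 81, 87}
remove-min → 47; now {58, 63, 81, 87}
remove-min → 58; now {63, 81, 87}
insert 71 → {63, 71, 81, 87}
remove-min → 63; now {71, 81, 87}
insert 54 → {54, 71, 81, 87}
remove-min → 54; now {71, 81, 87}
insert 67 → {67, 71, 81, 87}
insert 64 → {64, 67, 71, 81, 87}
insert 50 → {50, 64, 67, 71, 81, 87}
insert 84 → {50, 64, 67, 71, 81, 84, 87}
insert 68 → {50, 64, 67, 68, 71, 81, 84, 87}
insert 82 → {50, 64, 67, 68, 71, 81, 82, 84, 87}
insert 78 → {50, 64, 67, 68, 71, 78, 81, 82, 84, 87}
remove-min → 50; now {64, 67, 68, 71, 78, 81, 82, 84, 87}
insert 62 → {62, 64, 67, 68, 71, 78, 81, 82, 84, 87}
remove-min → 62; now {64, 67, 68, 71, 78, 81, 82, 84, 87}

priority queue: [53, 59, 47, 58, 63, 54, 50, 62]; FIFO queue: 63 → 53 → 59 → 87 → 81 → 58 → 47 → 71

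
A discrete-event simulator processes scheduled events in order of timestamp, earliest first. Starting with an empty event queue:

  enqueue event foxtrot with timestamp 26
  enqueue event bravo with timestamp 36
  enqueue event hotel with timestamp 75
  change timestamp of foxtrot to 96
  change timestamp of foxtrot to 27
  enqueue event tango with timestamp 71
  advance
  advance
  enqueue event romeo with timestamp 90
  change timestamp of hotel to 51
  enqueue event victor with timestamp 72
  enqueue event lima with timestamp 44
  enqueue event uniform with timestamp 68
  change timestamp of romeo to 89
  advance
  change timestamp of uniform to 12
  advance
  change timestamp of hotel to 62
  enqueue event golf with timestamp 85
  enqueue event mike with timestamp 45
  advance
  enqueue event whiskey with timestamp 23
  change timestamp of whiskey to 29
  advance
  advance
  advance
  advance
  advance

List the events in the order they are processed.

add foxtrot (timestamp 26) → {foxtrot:26}
add bravo (timestamp 36) → {foxtrot:26, bravo:36}
add hotel (timestamp 75) → {foxtrot:26, bravo:36, hotel:75}
update foxtrot to timestamp 96 → {bravo:36, hotel:75, foxtrot:96}
update foxtrot to timestamp 27 → {foxtrot:27, bravo:36, hotel:75}
add tango (timestamp 71) → {foxtrot:27, bravo:36, tango:71, hotel:75}
advance → foxtrot; now {bravo:36, tango:71, hotel:75}
advance → bravo; now {tango:71, hotel:75}
add romeo (timestamp 90) → {tango:71, hotel:75, romeo:90}
update hotel to timestamp 51 → {hotel:51, tango:71, romeo:90}
add victor (timestamp 72) → {hotel:51, tango:71, victor:72, romeo:90}
add lima (timestamp 44) → {lima:44, hotel:51, tango:71, victor:72, romeo:90}
add uniform (timestamp 68) → {lima:44, hotel:51, uniform:68, tango:71, victor:72, romeo:90}
update romeo to timestamp 89 → {lima:44, hotel:51, uniform:68, tango:71, victor:72, romeo:89}
advance → lima; now {hotel:51, uniform:68, tango:71, victor:72, romeo:89}
update uniform to timestamp 12 → {uniform:12, hotel:51, tango:71, victor:72, romeo:89}
advance → uniform; now {hotel:51, tango:71, victor:72, romeo:89}
update hotel to timestamp 62 → {hotel:62, tango:71, victor:72, romeo:89}
add golf (timestamp 85) → {hotel:62, tango:71, victor:72, golf:85, romeo:89}
add mike (timestamp 45) → {mike:45, hotel:62, tango:71, victor:72, golf:85, romeo:89}
advance → mike; now {hotel:62, tango:71, victor:72, golf:85, romeo:89}
add whiskey (timestamp 23) → {whiskey:23, hotel:62, tango:71, victor:72, golf:85, romeo:89}
update whiskey to timestamp 29 → {whiskey:29, hotel:62, tango:71, victor:72, golf:85, romeo:89}
advance → whiskey; now {hotel:62, tango:71, victor:72, golf:85, romeo:89}
advance → hotel; now {tango:71, victor:72, golf:85, romeo:89}
advance → tango; now {victor:72, golf:85, romeo:89}
advance → victor; now {golf:85, romeo:89}
advance → golf; now {romeo:89}

[foxtrot, bravo, lima, uniform, mike, whiskey, hotel, tango, victor, golf]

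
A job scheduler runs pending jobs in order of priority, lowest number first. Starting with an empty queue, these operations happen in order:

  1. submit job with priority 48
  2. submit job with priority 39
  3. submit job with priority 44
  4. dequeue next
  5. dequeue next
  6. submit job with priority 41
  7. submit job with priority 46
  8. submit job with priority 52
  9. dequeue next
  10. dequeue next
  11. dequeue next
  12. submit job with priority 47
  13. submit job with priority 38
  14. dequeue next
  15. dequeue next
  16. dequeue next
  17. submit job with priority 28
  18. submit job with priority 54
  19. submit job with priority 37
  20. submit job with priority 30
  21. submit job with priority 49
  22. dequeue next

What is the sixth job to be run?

38

insert 48 → {48}
insert 39 → {39, 48}
insert 44 → {39, 44, 48}
dequeue next → 39; now {44, 48}
dequeue next → 44; now {48}
insert 41 → {41, 48}
insert 46 → {41, 46, 48}
insert 52 → {41, 46, 48, 52}
dequeue next → 41; now {46, 48, 52}
dequeue next → 46; now {48, 52}
dequeue next → 48; now {52}
insert 47 → {47, 52}
insert 38 → {38, 47, 52}
dequeue next → 38; now {47, 52}
dequeue next → 47; now {52}
dequeue next → 52; now {}
insert 28 → {28}
insert 54 → {28, 54}
insert 37 → {28, 37, 54}
insert 30 → {28, 30, 37, 54}
insert 49 → {28, 30, 37, 49, 54}
dequeue next → 28; now {30, 37, 49, 54}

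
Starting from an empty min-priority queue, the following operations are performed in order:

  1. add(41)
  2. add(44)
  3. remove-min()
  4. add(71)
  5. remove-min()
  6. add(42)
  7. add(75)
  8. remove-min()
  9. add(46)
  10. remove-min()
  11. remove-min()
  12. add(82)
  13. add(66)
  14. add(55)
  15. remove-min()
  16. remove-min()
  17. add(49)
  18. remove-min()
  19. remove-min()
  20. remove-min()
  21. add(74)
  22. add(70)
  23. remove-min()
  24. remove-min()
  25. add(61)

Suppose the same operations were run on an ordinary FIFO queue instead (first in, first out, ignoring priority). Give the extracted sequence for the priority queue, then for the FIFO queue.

priority queue: [41, 44, 42, 46, 71, 55, 66, 49, 75, 82, 70, 74]; FIFO queue: [41, 44, 71, 42, 75, 46, 82, 66, 55, 49, 74, 70]

insert 41 → {41}
insert 44 → {41, 44}
remove-min → 41; now {44}
insert 71 → {44, 71}
remove-min → 44; now {71}
insert 42 → {42, 71}
insert 75 → {42, 71, 75}
remove-min → 42; now {71, 75}
insert 46 → {46, 71, 75}
remove-min → 46; now {71, 75}
remove-min → 71; now {75}
insert 82 → {75, 82}
insert 66 → {66, 75, 82}
insert 55 → {55, 66, 75, 82}
remove-min → 55; now {66, 75, 82}
remove-min → 66; now {75, 82}
insert 49 → {49, 75, 82}
remove-min → 49; now {75, 82}
remove-min → 75; now {82}
remove-min → 82; now {}
insert 74 → {74}
insert 70 → {70, 74}
remove-min → 70; now {74}
remove-min → 74; now {}
insert 61 → {61}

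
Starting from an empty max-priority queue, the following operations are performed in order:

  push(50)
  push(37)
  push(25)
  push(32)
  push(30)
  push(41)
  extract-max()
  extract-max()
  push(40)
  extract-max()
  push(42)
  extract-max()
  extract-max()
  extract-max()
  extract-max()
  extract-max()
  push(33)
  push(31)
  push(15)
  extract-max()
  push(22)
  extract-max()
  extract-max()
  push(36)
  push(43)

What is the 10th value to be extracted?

31

insert 50 → {50}
insert 37 → {50, 37}
insert 25 → {50, 37, 25}
insert 32 → {50, 37, 32, 25}
insert 30 → {50, 37, 32, 30, 25}
insert 41 → {50, 41, 37, 32, 30, 25}
extract-max → 50; now {41, 37, 32, 30, 25}
extract-max → 41; now {37, 32, 30, 25}
insert 40 → {40, 37, 32, 30, 25}
extract-max → 40; now {37, 32, 30, 25}
insert 42 → {42, 37, 32, 30, 25}
extract-max → 42; now {37, 32, 30, 25}
extract-max → 37; now {32, 30, 25}
extract-max → 32; now {30, 25}
extract-max → 30; now {25}
extract-max → 25; now {}
insert 33 → {33}
insert 31 → {33, 31}
insert 15 → {33, 31, 15}
extract-max → 33; now {31, 15}
insert 22 → {31, 22, 15}
extract-max → 31; now {22, 15}
extract-max → 22; now {15}
insert 36 → {36, 15}
insert 43 → {43, 36, 15}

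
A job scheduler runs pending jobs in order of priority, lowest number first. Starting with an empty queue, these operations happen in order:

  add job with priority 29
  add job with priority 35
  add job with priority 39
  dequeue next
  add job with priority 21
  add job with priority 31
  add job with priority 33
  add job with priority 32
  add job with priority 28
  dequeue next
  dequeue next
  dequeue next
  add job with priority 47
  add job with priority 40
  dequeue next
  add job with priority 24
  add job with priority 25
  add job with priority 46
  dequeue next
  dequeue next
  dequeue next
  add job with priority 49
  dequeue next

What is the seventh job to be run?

25

insert 29 → {29}
insert 35 → {29, 35}
insert 39 → {29, 35, 39}
dequeue next → 29; now {35, 39}
insert 21 → {21, 35, 39}
insert 31 → {21, 31, 35, 39}
insert 33 → {21, 31, 33, 35, 39}
insert 32 → {21, 31, 32, 33, 35, 39}
insert 28 → {21, 28, 31, 32, 33, 35, 39}
dequeue next → 21; now {28, 31, 32, 33, 35, 39}
dequeue next → 28; now {31, 32, 33, 35, 39}
dequeue next → 31; now {32, 33, 35, 39}
insert 47 → {32, 33, 35, 39, 47}
insert 40 → {32, 33, 35, 39, 40, 47}
dequeue next → 32; now {33, 35, 39, 40, 47}
insert 24 → {24, 33, 35, 39, 40, 47}
insert 25 → {24, 25, 33, 35, 39, 40, 47}
insert 46 → {24, 25, 33, 35, 39, 40, 46, 47}
dequeue next → 24; now {25, 33, 35, 39, 40, 46, 47}
dequeue next → 25; now {33, 35, 39, 40, 46, 47}
dequeue next → 33; now {35, 39, 40, 46, 47}
insert 49 → {35, 39, 40, 46, 47, 49}
dequeue next → 35; now {39, 40, 46, 47, 49}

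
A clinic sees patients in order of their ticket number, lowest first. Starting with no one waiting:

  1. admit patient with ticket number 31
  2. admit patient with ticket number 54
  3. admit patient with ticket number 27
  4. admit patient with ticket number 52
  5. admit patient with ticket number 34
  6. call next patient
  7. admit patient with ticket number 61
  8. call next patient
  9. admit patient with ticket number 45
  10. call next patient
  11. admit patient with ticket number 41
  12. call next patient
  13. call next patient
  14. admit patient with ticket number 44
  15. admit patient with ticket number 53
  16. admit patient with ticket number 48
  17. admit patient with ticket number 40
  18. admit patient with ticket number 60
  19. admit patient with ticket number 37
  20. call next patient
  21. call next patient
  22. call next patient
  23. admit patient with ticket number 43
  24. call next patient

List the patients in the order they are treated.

[27, 31, 34, 41, 45, 37, 40, 44, 43]

insert 31 → {31}
insert 54 → {31, 54}
insert 27 → {27, 31, 54}
insert 52 → {27, 31, 52, 54}
insert 34 → {27, 31, 34, 52, 54}
call next patient → 27; now {31, 34, 52, 54}
insert 61 → {31, 34, 52, 54, 61}
call next patient → 31; now {34, 52, 54, 61}
insert 45 → {34, 45, 52, 54, 61}
call next patient → 34; now {45, 52, 54, 61}
insert 41 → {41, 45, 52, 54, 61}
call next patient → 41; now {45, 52, 54, 61}
call next patient → 45; now {52, 54, 61}
insert 44 → {44, 52, 54, 61}
insert 53 → {44, 52, 53, 54, 61}
insert 48 → {44, 48, 52, 53, 54, 61}
insert 40 → {40, 44, 48, 52, 53, 54, 61}
insert 60 → {40, 44, 48, 52, 53, 54, 60, 61}
insert 37 → {37, 40, 44, 48, 52, 53, 54, 60, 61}
call next patient → 37; now {40, 44, 48, 52, 53, 54, 60, 61}
call next patient → 40; now {44, 48, 52, 53, 54, 60, 61}
call next patient → 44; now {48, 52, 53, 54, 60, 61}
insert 43 → {43, 48, 52, 53, 54, 60, 61}
call next patient → 43; now {48, 52, 53, 54, 60, 61}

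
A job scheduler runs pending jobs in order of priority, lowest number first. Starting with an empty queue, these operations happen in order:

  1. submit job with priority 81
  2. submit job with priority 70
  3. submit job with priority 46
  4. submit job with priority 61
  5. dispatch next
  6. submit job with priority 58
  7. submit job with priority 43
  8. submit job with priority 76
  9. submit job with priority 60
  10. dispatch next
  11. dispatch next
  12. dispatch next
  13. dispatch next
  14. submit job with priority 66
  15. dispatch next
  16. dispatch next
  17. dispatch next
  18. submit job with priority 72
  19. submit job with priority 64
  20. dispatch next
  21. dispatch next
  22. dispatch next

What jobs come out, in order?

46 → 43 → 58 → 60 → 61 → 66 → 70 → 76 → 64 → 72 → 81

insert 81 → {81}
insert 70 → {70, 81}
insert 46 → {46, 70, 81}
insert 61 → {46, 61, 70, 81}
dispatch next → 46; now {61, 70, 81}
insert 58 → {58, 61, 70, 81}
insert 43 → {43, 58, 61, 70, 81}
insert 76 → {43, 58, 61, 70, 76, 81}
insert 60 → {43, 58, 60, 61, 70, 76, 81}
dispatch next → 43; now {58, 60, 61, 70, 76, 81}
dispatch next → 58; now {60, 61, 70, 76, 81}
dispatch next → 60; now {61, 70, 76, 81}
dispatch next → 61; now {70, 76, 81}
insert 66 → {66, 70, 76, 81}
dispatch next → 66; now {70, 76, 81}
dispatch next → 70; now {76, 81}
dispatch next → 76; now {81}
insert 72 → {72, 81}
insert 64 → {64, 72, 81}
dispatch next → 64; now {72, 81}
dispatch next → 72; now {81}
dispatch next → 81; now {}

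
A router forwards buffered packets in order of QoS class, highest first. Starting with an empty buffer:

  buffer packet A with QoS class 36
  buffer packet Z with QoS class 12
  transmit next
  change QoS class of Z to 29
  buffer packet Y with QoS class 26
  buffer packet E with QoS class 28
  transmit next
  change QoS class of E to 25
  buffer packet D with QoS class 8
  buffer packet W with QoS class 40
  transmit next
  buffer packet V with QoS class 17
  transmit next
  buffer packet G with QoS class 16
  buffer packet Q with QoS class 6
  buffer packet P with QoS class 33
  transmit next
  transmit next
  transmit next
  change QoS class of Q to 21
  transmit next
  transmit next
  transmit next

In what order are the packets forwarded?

A, Z, W, Y, P, E, V, Q, G, D

add A (QoS class 36) → {A:36}
add Z (QoS class 12) → {A:36, Z:12}
transmit next → A; now {Z:12}
update Z to QoS class 29 → {Z:29}
add Y (QoS class 26) → {Z:29, Y:26}
add E (QoS class 28) → {Z:29, E:28, Y:26}
transmit next → Z; now {E:28, Y:26}
update E to QoS class 25 → {Y:26, E:25}
add D (QoS class 8) → {Y:26, E:25, D:8}
add W (QoS class 40) → {W:40, Y:26, E:25, D:8}
transmit next → W; now {Y:26, E:25, D:8}
add V (QoS class 17) → {Y:26, E:25, V:17, D:8}
transmit next → Y; now {E:25, V:17, D:8}
add G (QoS class 16) → {E:25, V:17, G:16, D:8}
add Q (QoS class 6) → {E:25, V:17, G:16, D:8, Q:6}
add P (QoS class 33) → {P:33, E:25, V:17, G:16, D:8, Q:6}
transmit next → P; now {E:25, V:17, G:16, D:8, Q:6}
transmit next → E; now {V:17, G:16, D:8, Q:6}
transmit next → V; now {G:16, D:8, Q:6}
update Q to QoS class 21 → {Q:21, G:16, D:8}
transmit next → Q; now {G:16, D:8}
transmit next → G; now {D:8}
transmit next → D; now {}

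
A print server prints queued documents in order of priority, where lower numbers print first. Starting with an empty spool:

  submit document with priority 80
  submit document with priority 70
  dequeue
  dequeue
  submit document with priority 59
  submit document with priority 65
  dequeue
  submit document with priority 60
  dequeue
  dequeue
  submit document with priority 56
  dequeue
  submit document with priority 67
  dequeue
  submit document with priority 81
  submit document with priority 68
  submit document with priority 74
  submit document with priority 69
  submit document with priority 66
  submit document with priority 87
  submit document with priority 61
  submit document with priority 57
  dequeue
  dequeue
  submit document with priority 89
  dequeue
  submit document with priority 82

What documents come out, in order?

insert 80 → {80}
insert 70 → {70, 80}
dequeue → 70; now {80}
dequeue → 80; now {}
insert 59 → {59}
insert 65 → {59, 65}
dequeue → 59; now {65}
insert 60 → {60, 65}
dequeue → 60; now {65}
dequeue → 65; now {}
insert 56 → {56}
dequeue → 56; now {}
insert 67 → {67}
dequeue → 67; now {}
insert 81 → {81}
insert 68 → {68, 81}
insert 74 → {68, 74, 81}
insert 69 → {68, 69, 74, 81}
insert 66 → {66, 68, 69, 74, 81}
insert 87 → {66, 68, 69, 74, 81, 87}
insert 61 → {61, 66, 68, 69, 74, 81, 87}
insert 57 → {57, 61, 66, 68, 69, 74, 81, 87}
dequeue → 57; now {61, 66, 68, 69, 74, 81, 87}
dequeue → 61; now {66, 68, 69, 74, 81, 87}
insert 89 → {66, 68, 69, 74, 81, 87, 89}
dequeue → 66; now {68, 69, 74, 81, 87, 89}
insert 82 → {68, 69, 74, 81, 82, 87, 89}

70, 80, 59, 60, 65, 56, 67, 57, 61, 66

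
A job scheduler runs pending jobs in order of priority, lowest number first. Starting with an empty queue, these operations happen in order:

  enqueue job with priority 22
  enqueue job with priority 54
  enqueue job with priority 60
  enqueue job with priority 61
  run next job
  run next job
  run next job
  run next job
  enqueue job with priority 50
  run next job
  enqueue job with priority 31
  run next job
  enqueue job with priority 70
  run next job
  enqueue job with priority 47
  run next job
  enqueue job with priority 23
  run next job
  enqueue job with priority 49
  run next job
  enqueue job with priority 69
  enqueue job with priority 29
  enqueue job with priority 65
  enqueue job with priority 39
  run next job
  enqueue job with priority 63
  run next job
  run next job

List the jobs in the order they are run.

insert 22 → {22}
insert 54 → {22, 54}
insert 60 → {22, 54, 60}
insert 61 → {22, 54, 60, 61}
run next job → 22; now {54, 60, 61}
run next job → 54; now {60, 61}
run next job → 60; now {61}
run next job → 61; now {}
insert 50 → {50}
run next job → 50; now {}
insert 31 → {31}
run next job → 31; now {}
insert 70 → {70}
run next job → 70; now {}
insert 47 → {47}
run next job → 47; now {}
insert 23 → {23}
run next job → 23; now {}
insert 49 → {49}
run next job → 49; now {}
insert 69 → {69}
insert 29 → {29, 69}
insert 65 → {29, 65, 69}
insert 39 → {29, 39, 65, 69}
run next job → 29; now {39, 65, 69}
insert 63 → {39, 63, 65, 69}
run next job → 39; now {63, 65, 69}
run next job → 63; now {65, 69}

22, 54, 60, 61, 50, 31, 70, 47, 23, 49, 29, 39, 63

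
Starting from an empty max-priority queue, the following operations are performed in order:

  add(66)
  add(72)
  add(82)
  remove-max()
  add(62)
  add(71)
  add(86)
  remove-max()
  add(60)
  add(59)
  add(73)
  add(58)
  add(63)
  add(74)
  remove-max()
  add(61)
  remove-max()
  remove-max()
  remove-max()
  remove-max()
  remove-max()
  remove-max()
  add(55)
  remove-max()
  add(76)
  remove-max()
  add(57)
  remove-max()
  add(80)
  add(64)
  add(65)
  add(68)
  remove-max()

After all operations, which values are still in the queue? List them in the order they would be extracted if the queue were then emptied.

insert 66 → {66}
insert 72 → {72, 66}
insert 82 → {82, 72, 66}
remove-max → 82; now {72, 66}
insert 62 → {72, 66, 62}
insert 71 → {72, 71, 66, 62}
insert 86 → {86, 72, 71, 66, 62}
remove-max → 86; now {72, 71, 66, 62}
insert 60 → {72, 71, 66, 62, 60}
insert 59 → {72, 71, 66, 62, 60, 59}
insert 73 → {73, 72, 71, 66, 62, 60, 59}
insert 58 → {73, 72, 71, 66, 62, 60, 59, 58}
insert 63 → {73, 72, 71, 66, 63, 62, 60, 59, 58}
insert 74 → {74, 73, 72, 71, 66, 63, 62, 60, 59, 58}
remove-max → 74; now {73, 72, 71, 66, 63, 62, 60, 59, 58}
insert 61 → {73, 72, 71, 66, 63, 62, 61, 60, 59, 58}
remove-max → 73; now {72, 71, 66, 63, 62, 61, 60, 59, 58}
remove-max → 72; now {71, 66, 63, 62, 61, 60, 59, 58}
remove-max → 71; now {66, 63, 62, 61, 60, 59, 58}
remove-max → 66; now {63, 62, 61, 60, 59, 58}
remove-max → 63; now {62, 61, 60, 59, 58}
remove-max → 62; now {61, 60, 59, 58}
insert 55 → {61, 60, 59, 58, 55}
remove-max → 61; now {60, 59, 58, 55}
insert 76 → {76, 60, 59, 58, 55}
remove-max → 76; now {60, 59, 58, 55}
insert 57 → {60, 59, 58, 57, 55}
remove-max → 60; now {59, 58, 57, 55}
insert 80 → {80, 59, 58, 57, 55}
insert 64 → {80, 64, 59, 58, 57, 55}
insert 65 → {80, 65, 64, 59, 58, 57, 55}
insert 68 → {80, 68, 65, 64, 59, 58, 57, 55}
remove-max → 80; now {68, 65, 64, 59, 58, 57, 55}

[68, 65, 64, 59, 58, 57, 55]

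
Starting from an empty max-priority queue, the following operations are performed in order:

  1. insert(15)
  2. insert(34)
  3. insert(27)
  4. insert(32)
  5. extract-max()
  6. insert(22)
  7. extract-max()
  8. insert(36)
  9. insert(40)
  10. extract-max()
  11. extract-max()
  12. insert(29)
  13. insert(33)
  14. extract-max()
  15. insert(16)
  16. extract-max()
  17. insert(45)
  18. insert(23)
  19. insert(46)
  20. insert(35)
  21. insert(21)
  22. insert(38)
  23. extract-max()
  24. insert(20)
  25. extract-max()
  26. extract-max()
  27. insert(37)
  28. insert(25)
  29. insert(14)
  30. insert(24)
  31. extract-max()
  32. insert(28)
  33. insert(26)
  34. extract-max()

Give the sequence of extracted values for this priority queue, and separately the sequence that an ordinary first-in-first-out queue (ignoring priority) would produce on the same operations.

insert 15 → {15}
insert 34 → {34, 15}
insert 27 → {34, 27, 15}
insert 32 → {34, 32, 27, 15}
extract-max → 34; now {32, 27, 15}
insert 22 → {32, 27, 22, 15}
extract-max → 32; now {27, 22, 15}
insert 36 → {36, 27, 22, 15}
insert 40 → {40, 36, 27, 22, 15}
extract-max → 40; now {36, 27, 22, 15}
extract-max → 36; now {27, 22, 15}
insert 29 → {29, 27, 22, 15}
insert 33 → {33, 29, 27, 22, 15}
extract-max → 33; now {29, 27, 22, 15}
insert 16 → {29, 27, 22, 16, 15}
extract-max → 29; now {27, 22, 16, 15}
insert 45 → {45, 27, 22, 16, 15}
insert 23 → {45, 27, 23, 22, 16, 15}
insert 46 → {46, 45, 27, 23, 22, 16, 15}
insert 35 → {46, 45, 35, 27, 23, 22, 16, 15}
insert 21 → {46, 45, 35, 27, 23, 22, 21, 16, 15}
insert 38 → {46, 45, 38, 35, 27, 23, 22, 21, 16, 15}
extract-max → 46; now {45, 38, 35, 27, 23, 22, 21, 16, 15}
insert 20 → {45, 38, 35, 27, 23, 22, 21, 20, 16, 15}
extract-max → 45; now {38, 35, 27, 23, 22, 21, 20, 16, 15}
extract-max → 38; now {35, 27, 23, 22, 21, 20, 16, 15}
insert 37 → {37, 35, 27, 23, 22, 21, 20, 16, 15}
insert 25 → {37, 35, 27, 25, 23, 22, 21, 20, 16, 15}
insert 14 → {37, 35, 27, 25, 23, 22, 21, 20, 16, 15, 14}
insert 24 → {37, 35, 27, 25, 24, 23, 22, 21, 20, 16, 15, 14}
extract-max → 37; now {35, 27, 25, 24, 23, 22, 21, 20, 16, 15, 14}
insert 28 → {35, 28, 27, 25, 24, 23, 22, 21, 20, 16, 15, 14}
insert 26 → {35, 28, 27, 26, 25, 24, 23, 22, 21, 20, 16, 15, 14}
extract-max → 35; now {28, 27, 26, 25, 24, 23, 22, 21, 20, 16, 15, 14}

priority queue: 34, 32, 40, 36, 33, 29, 46, 45, 38, 37, 35; FIFO queue: [15, 34, 27, 32, 22, 36, 40, 29, 33, 16, 45]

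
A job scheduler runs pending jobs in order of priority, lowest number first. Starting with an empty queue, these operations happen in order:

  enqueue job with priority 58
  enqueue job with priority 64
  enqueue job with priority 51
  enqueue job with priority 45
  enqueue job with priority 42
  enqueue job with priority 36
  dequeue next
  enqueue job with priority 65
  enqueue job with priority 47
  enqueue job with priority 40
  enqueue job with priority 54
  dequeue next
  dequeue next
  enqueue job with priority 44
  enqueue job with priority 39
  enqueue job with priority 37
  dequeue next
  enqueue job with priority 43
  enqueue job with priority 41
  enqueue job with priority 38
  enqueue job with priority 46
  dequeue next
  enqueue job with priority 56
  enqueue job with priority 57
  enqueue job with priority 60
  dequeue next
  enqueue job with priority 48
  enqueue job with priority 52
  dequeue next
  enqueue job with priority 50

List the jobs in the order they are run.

[36, 40, 42, 37, 38, 39, 41]

insert 58 → {58}
insert 64 → {58, 64}
insert 51 → {51, 58, 64}
insert 45 → {45, 51, 58, 64}
insert 42 → {42, 45, 51, 58, 64}
insert 36 → {36, 42, 45, 51, 58, 64}
dequeue next → 36; now {42, 45, 51, 58, 64}
insert 65 → {42, 45, 51, 58, 64, 65}
insert 47 → {42, 45, 47, 51, 58, 64, 65}
insert 40 → {40, 42, 45, 47, 51, 58, 64, 65}
insert 54 → {40, 42, 45, 47, 51, 54, 58, 64, 65}
dequeue next → 40; now {42, 45, 47, 51, 54, 58, 64, 65}
dequeue next → 42; now {45, 47, 51, 54, 58, 64, 65}
insert 44 → {44, 45, 47, 51, 54, 58, 64, 65}
insert 39 → {39, 44, 45, 47, 51, 54, 58, 64, 65}
insert 37 → {37, 39, 44, 45, 47, 51, 54, 58, 64, 65}
dequeue next → 37; now {39, 44, 45, 47, 51, 54, 58, 64, 65}
insert 43 → {39, 43, 44, 45, 47, 51, 54, 58, 64, 65}
insert 41 → {39, 41, 43, 44, 45, 47, 51, 54, 58, 64, 65}
insert 38 → {38, 39, 41, 43, 44, 45, 47, 51, 54, 58, 64, 65}
insert 46 → {38, 39, 41, 43, 44, 45, 46, 47, 51, 54, 58, 64, 65}
dequeue next → 38; now {39, 41, 43, 44, 45, 46, 47, 51, 54, 58, 64, 65}
insert 56 → {39, 41, 43, 44, 45, 46, 47, 51, 54, 56, 58, 64, 65}
insert 57 → {39, 41, 43, 44, 45, 46, 47, 51, 54, 56, 57, 58, 64, 65}
insert 60 → {39, 41, 43, 44, 45, 46, 47, 51, 54, 56, 57, 58, 60, 64, 65}
dequeue next → 39; now {41, 43, 44, 45, 46, 47, 51, 54, 56, 57, 58, 60, 64, 65}
insert 48 → {41, 43, 44, 45, 46, 47, 48, 51, 54, 56, 57, 58, 60, 64, 65}
insert 52 → {41, 43, 44, 45, 46, 47, 48, 51, 52, 54, 56, 57, 58, 60, 64, 65}
dequeue next → 41; now {43, 44, 45, 46, 47, 48, 51, 52, 54, 56, 57, 58, 60, 64, 65}
insert 50 → {43, 44, 45, 46, 47, 48, 50, 51, 52, 54, 56, 57, 58, 60, 64, 65}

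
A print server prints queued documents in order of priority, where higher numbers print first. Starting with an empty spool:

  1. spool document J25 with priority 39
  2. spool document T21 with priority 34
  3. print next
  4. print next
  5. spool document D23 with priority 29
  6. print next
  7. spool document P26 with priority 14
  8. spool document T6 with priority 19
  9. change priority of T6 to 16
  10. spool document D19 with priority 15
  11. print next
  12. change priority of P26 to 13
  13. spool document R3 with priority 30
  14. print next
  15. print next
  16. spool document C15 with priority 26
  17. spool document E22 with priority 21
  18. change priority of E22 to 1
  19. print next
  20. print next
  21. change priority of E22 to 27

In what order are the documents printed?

add J25 (priority 39) → {J25:39}
add T21 (priority 34) → {J25:39, T21:34}
print next → J25; now {T21:34}
print next → T21; now {}
add D23 (priority 29) → {D23:29}
print next → D23; now {}
add P26 (priority 14) → {P26:14}
add T6 (priority 19) → {T6:19, P26:14}
update T6 to priority 16 → {T6:16, P26:14}
add D19 (priority 15) → {T6:16, D19:15, P26:14}
print next → T6; now {D19:15, P26:14}
update P26 to priority 13 → {D19:15, P26:13}
add R3 (priority 30) → {R3:30, D19:15, P26:13}
print next → R3; now {D19:15, P26:13}
print next → D19; now {P26:13}
add C15 (priority 26) → {C15:26, P26:13}
add E22 (priority 21) → {C15:26, E22:21, P26:13}
update E22 to priority 1 → {C15:26, P26:13, E22:1}
print next → C15; now {P26:13, E22:1}
print next → P26; now {E22:1}
update E22 to priority 27 → {E22:27}

J25 → T21 → D23 → T6 → R3 → D19 → C15 → P26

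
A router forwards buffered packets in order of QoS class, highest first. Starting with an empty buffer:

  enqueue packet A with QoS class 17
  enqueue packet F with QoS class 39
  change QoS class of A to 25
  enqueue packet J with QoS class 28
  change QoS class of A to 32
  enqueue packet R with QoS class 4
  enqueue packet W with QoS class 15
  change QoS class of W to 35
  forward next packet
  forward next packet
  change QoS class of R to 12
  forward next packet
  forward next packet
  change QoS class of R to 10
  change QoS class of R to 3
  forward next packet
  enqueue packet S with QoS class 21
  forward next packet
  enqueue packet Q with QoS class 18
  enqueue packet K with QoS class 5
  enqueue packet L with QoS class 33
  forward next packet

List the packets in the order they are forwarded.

add A (QoS class 17) → {A:17}
add F (QoS class 39) → {F:39, A:17}
update A to QoS class 25 → {F:39, A:25}
add J (QoS class 28) → {F:39, J:28, A:25}
update A to QoS class 32 → {F:39, A:32, J:28}
add R (QoS class 4) → {F:39, A:32, J:28, R:4}
add W (QoS class 15) → {F:39, A:32, J:28, W:15, R:4}
update W to QoS class 35 → {F:39, W:35, A:32, J:28, R:4}
forward next packet → F; now {W:35, A:32, J:28, R:4}
forward next packet → W; now {A:32, J:28, R:4}
update R to QoS class 12 → {A:32, J:28, R:12}
forward next packet → A; now {J:28, R:12}
forward next packet → J; now {R:12}
update R to QoS class 10 → {R:10}
update R to QoS class 3 → {R:3}
forward next packet → R; now {}
add S (QoS class 21) → {S:21}
forward next packet → S; now {}
add Q (QoS class 18) → {Q:18}
add K (QoS class 5) → {Q:18, K:5}
add L (QoS class 33) → {L:33, Q:18, K:5}
forward next packet → L; now {Q:18, K:5}

F, W, A, J, R, S, L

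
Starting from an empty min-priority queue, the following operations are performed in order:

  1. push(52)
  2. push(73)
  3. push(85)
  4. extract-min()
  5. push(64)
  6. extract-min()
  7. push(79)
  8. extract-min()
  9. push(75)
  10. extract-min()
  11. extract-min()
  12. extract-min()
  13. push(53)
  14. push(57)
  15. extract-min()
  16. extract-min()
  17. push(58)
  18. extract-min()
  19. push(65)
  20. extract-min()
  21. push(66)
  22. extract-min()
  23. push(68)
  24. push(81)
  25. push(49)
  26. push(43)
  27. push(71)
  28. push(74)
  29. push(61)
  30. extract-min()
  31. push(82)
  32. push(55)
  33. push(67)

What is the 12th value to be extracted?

insert 52 → {52}
insert 73 → {52, 73}
insert 85 → {52, 73, 85}
extract-min → 52; now {73, 85}
insert 64 → {64, 73, 85}
extract-min → 64; now {73, 85}
insert 79 → {73, 79, 85}
extract-min → 73; now {79, 85}
insert 75 → {75, 79, 85}
extract-min → 75; now {79, 85}
extract-min → 79; now {85}
extract-min → 85; now {}
insert 53 → {53}
insert 57 → {53, 57}
extract-min → 53; now {57}
extract-min → 57; now {}
insert 58 → {58}
extract-min → 58; now {}
insert 65 → {65}
extract-min → 65; now {}
insert 66 → {66}
extract-min → 66; now {}
insert 68 → {68}
insert 81 → {68, 81}
insert 49 → {49, 68, 81}
insert 43 → {43, 49, 68, 81}
insert 71 → {43, 49, 68, 71, 81}
insert 74 → {43, 49, 68, 71, 74, 81}
insert 61 → {43, 49, 61, 68, 71, 74, 81}
extract-min → 43; now {49, 61, 68, 71, 74, 81}
insert 82 → {49, 61, 68, 71, 74, 81, 82}
insert 55 → {49, 55, 61, 68, 71, 74, 81, 82}
insert 67 → {49, 55, 61, 67, 68, 71, 74, 81, 82}

43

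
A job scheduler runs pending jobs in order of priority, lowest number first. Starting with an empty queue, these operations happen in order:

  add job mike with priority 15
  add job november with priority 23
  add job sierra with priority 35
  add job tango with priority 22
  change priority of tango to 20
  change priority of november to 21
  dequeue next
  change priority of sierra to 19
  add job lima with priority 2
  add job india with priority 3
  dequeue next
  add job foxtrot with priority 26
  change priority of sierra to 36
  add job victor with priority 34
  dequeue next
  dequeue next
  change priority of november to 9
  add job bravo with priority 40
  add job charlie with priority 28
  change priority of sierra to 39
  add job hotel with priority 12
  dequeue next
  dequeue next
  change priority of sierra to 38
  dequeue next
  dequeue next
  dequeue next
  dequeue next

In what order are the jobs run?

[mike, lima, india, tango, november, hotel, foxtrot, charlie, victor, sierra]

add mike (priority 15) → {mike:15}
add november (priority 23) → {mike:15, november:23}
add sierra (priority 35) → {mike:15, november:23, sierra:35}
add tango (priority 22) → {mike:15, tango:22, november:23, sierra:35}
update tango to priority 20 → {mike:15, tango:20, november:23, sierra:35}
update november to priority 21 → {mike:15, tango:20, november:21, sierra:35}
dequeue next → mike; now {tango:20, november:21, sierra:35}
update sierra to priority 19 → {sierra:19, tango:20, november:21}
add lima (priority 2) → {lima:2, sierra:19, tango:20, november:21}
add india (priority 3) → {lima:2, india:3, sierra:19, tango:20, november:21}
dequeue next → lima; now {india:3, sierra:19, tango:20, november:21}
add foxtrot (priority 26) → {india:3, sierra:19, tango:20, november:21, foxtrot:26}
update sierra to priority 36 → {india:3, tango:20, november:21, foxtrot:26, sierra:36}
add victor (priority 34) → {india:3, tango:20, november:21, foxtrot:26, victor:34, sierra:36}
dequeue next → india; now {tango:20, november:21, foxtrot:26, victor:34, sierra:36}
dequeue next → tango; now {november:21, foxtrot:26, victor:34, sierra:36}
update november to priority 9 → {november:9, foxtrot:26, victor:34, sierra:36}
add bravo (priority 40) → {november:9, foxtrot:26, victor:34, sierra:36, bravo:40}
add charlie (priority 28) → {november:9, foxtrot:26, charlie:28, victor:34, sierra:36, bravo:40}
update sierra to priority 39 → {november:9, foxtrot:26, charlie:28, victor:34, sierra:39, bravo:40}
add hotel (priority 12) → {november:9, hotel:12, foxtrot:26, charlie:28, victor:34, sierra:39, bravo:40}
dequeue next → november; now {hotel:12, foxtrot:26, charlie:28, victor:34, sierra:39, bravo:40}
dequeue next → hotel; now {foxtrot:26, charlie:28, victor:34, sierra:39, bravo:40}
update sierra to priority 38 → {foxtrot:26, charlie:28, victor:34, sierra:38, bravo:40}
dequeue next → foxtrot; now {charlie:28, victor:34, sierra:38, bravo:40}
dequeue next → charlie; now {victor:34, sierra:38, bravo:40}
dequeue next → victor; now {sierra:38, bravo:40}
dequeue next → sierra; now {bravo:40}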